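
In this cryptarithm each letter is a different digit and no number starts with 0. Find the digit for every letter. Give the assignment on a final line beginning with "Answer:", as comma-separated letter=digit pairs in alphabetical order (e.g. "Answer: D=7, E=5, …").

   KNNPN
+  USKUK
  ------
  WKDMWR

Step 1. [W] adding two 5-digit numbers gives at most 5+1 digits, and here it does — W is that final carry and must be 1 ⇒ W=1.
Step 2. [col 1: N + K ≡ R (mod 10)] column 1 (N + K ≡ R (mod 10), carry-in 0) doesn't pin K yet; pick K=3 and continue. So K=3.
Step 3. [col 1: N + K ≡ R (mod 10)] several values work for R in column 1 (N + K ≡ R (mod 10), carry-in 0); try R=7 ⇒ R=7.
Step 4. [col 1: N + K ≡ R (mod 10)] from column 1 (K=3, R=7, carry-in 0, digits 1,3,7 already taken and all letters distinct): N must equal 4. So N=4.
Step 5. [col 2: P + U ≡ W (mod 10)] U=9 is one option consistent with column 2 (P + U ≡ W (mod 10), carry-in 0) — take it. So U=9.
Step 6. [col 2: P + U ≡ W (mod 10)] column 2: given U=9, W=1, carry-in 0, and digits 1,3,4,7,9 already taken and all letters distinct, P+U≡W (mod 10) forces P=2. So P=2.
Step 7. [col 3: N + K ≡ M (mod 10)] column 3 reads N+K+carry(1)=M with N=4, K=3; with digits 1,2,3,4,7,9 already taken and all letters distinct, the only value for M is 8 ⇒ M=8.
Step 8. [col 4: N + S ≡ D (mod 10)] in column 4 we have N+S≡D with carry-in 0; given N=4 and digits 1,2,3,4,7,8,9 already taken and all letters distinct, that pins S to 6. So S=6.
Step 9. [col 4: N + S ≡ D (mod 10)] in column 4 we have N+S≡D with carry-in 0; given N=4, S=6 and digits 1,2,3,4,6,7,8,9 already taken and all letters distinct, that pins D to 0 ⇒ D=0.

Answer: D=0, K=3, M=8, N=4, P=2, R=7, S=6, U=9, W=1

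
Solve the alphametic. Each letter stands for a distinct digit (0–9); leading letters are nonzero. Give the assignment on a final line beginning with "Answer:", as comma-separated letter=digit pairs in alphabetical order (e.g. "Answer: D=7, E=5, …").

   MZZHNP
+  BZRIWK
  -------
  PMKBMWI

Step 1. [col 1: P + K ≡ I (mod 10)] K=4 is one option consistent with column 1 (P + K ≡ I (mod 10), carry-in 0) — take it. So K=4.
Step 2. [col 1: P + K ≡ I (mod 10)] no forcing yet in column 1 (carry-in 0); I=5 is free and consistent — try it, so I=5.
Step 3. [col 1: P + K ≡ I (mod 10)] column 1: given K=4, I=5, carry-in 0, and digits 4,5 already taken and all letters distinct, P+K≡I (mod 10) forces P=1, so P=1.
Step 4. [col 2: N + W ≡ W (mod 10)] from column 2 (nothing yet, carry-in 0, digits 1,4,5 already taken and all letters distinct): N must equal 0 ⇒ N=0.
Step 5. [col 2: N + W ≡ W (mod 10)] no forcing yet in column 2 (carry-in 0); W=6 is free and consistent — try it, so W=6.
Step 6. [col 3: H + I ≡ M (mod 10)] no forcing yet in column 3 (carry-in 0); H=3 is free and consistent — try it ⇒ H=3.
Step 7. [col 3: H + I ≡ M (mod 10)] column 3: given H=3, I=5, carry-in 0, and digits 0,1,3,4,5,6 already taken and all letters distinct, H+I≡M (mod 10) forces M=8 ⇒ M=8.
Step 8. [col 4: Z + R ≡ B (mod 10)] column 4 reads Z+R+carry(0)=B with nothing yet; with digits 0,1,3,4,5,6,8 already taken and all letters distinct, the only value for B is 9 ⇒ B=9.
Step 9. [col 4: Z + R ≡ B (mod 10)] several values work for Z in column 4 (Z + R ≡ B (mod 10), carry-in 0); try Z=7. So Z=7.
Step 10. [col 4: Z + R ≡ B (mod 10)] column 4: given Z=7, B=9, carry-in 0, and digits 0,1,3,4,5,6,7,8,9 already taken and all letters distinct, Z+R≡B (mod 10) forces R=2, so R=2.

Answer: B=9, H=3, I=5, K=4, M=8, N=0, P=1, R=2, W=6, Z=7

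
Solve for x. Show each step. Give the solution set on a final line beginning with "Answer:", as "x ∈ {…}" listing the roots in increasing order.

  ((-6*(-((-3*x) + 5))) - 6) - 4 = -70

Step 1. [((-6*(-((-3*x) + 5))) - 6) - 4 = -70] the outer -4 inverts by adding 4. So sub: (-6*(-((-3*x) + 5))) - 6 = -66.
Step 2. [(-6*(-((-3*x) + 5))) - 6 = -66] 6 comes off first (add 6) ⇒ sub: -6*(-((-3*x) + 5)) = -60.
Step 3. [-6*(-((-3*x) + 5)) = -60] divide by the outer -6. So div: -((-3*x) + 5) = 10.
Step 4. [-((-3*x) + 5) = 10] LHS negated; negate both sides. So neg: (-3*x) + 5 = -10.
Step 5. [(-3*x) + 5 = -10] peel the +5: subtract 5 from each side ⇒ sub: -3*x = -15.
Step 6. [-3*x = -15] -3 out front; divide by -3. So div: x = 5.

Answer: x ∈ {5}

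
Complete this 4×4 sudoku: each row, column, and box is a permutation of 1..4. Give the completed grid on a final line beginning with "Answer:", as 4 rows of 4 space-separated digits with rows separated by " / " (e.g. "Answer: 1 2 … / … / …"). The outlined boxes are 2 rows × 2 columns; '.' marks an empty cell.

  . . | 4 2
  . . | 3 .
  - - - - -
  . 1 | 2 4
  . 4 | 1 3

Step 1. [r1c1∈{1,3}] row 1 places 1 nowhere but r1c1 ⇒ r1c1=1.
Step 2. [r2c2∈{2}] r2c2 is down to just 2. So r2c2=2.
Step 3. [r2c4∈{1}] nothing but 1 survives at r2c4 ⇒ r2c4=1.
Step 4. [r4c1∈{2}] r4c1's peers cover all but 2. So r4c1=2.
Step 5. [r3c1∈{3}] r3c1 has the single candidate 3 ⇒ r3c1=3.
Step 6. [r2c1∈{4}] nothing but 4 survives at r2c1, so r2c1=4.
Step 7. [r1c2∈{3}] only 3 remains possible at r1c2 ⇒ r1c2=3.

Answer: 1 3 4 2 / 4 2 3 1 / 3 1 2 4 / 2 4 1 3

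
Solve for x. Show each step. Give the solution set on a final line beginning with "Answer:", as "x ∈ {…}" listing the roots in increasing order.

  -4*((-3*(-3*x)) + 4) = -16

Step 1. [-4*((-3*(-3*x)) + 4) = -16] -4·(inner) — divide through by -4 ⇒ div: (-3*(-3*x)) + 4 = 4.
Step 2. [(-3*(-3*x)) + 4 = 4] the outer +4 inverts by subtracting 4 ⇒ sub: -3*(-3*x) = 0.
Step 3. [-3*(-3*x) = 0] LHS = -3·(…); ÷-3 both sides. So div: -3*x = 0.
Step 4. [-3*x = 0] divide by the outer -3. So div: x = 0.

Answer: x ∈ {0}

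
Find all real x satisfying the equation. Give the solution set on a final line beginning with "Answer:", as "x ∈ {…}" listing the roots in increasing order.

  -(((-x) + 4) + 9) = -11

Step 1. [-(((-x) + 4) + 9) = -11] LHS negated; negate both sides. So neg: ((-x) + 4) + 9 = 11.
Step 2. [((-x) + 4) + 9 = 11] 9 comes off first (subtract 9). So sub: (-x) + 4 = 2.
Step 3. [(-x) + 4 = 2] the outer +4 inverts by subtracting 4. So sub: -x = -2.
Step 4. [-x = -2] flip signs both sides, so neg: x = 2.

Answer: x ∈ {2}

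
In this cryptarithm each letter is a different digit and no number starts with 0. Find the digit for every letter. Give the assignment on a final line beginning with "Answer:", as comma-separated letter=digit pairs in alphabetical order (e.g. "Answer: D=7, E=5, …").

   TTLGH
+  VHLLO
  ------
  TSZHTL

Step 1. [col 1: H + O ≡ L (mod 10)] no forcing yet in column 1 (carry-in 0); H=5 is free and consistent — try it. So H=5.
Step 2. [col 1: H + O ≡ L (mod 10)] several values work for L in column 1 (H + O ≡ L (mod 10), carry-in 0); try L=2, so L=2.
Step 3. [col 1: H + O ≡ L (mod 10)] column 1 reads H+O+carry(0)=L with H=5, L=2; with digits 2,5 already taken and all letters distinct, the only value for O is 7, so O=7.
Step 4. [col 2: G + L ≡ T (mod 10)] no forcing yet in column 2 (carry-in 1); T=1 is free and consistent — try it. So T=1.
Step 5. [col 2: G + L ≡ T (mod 10)] from column 2 (L=2, T=1, carry-in 1, digits 1,2,5,7 already taken and all letters distinct): G must equal 8, so G=8.
Step 6. [col 4: T + H ≡ Z (mod 10)] from column 4 (T=1, H=5, carry-in 0, digits 1,2,5,7,8 already taken and all letters distinct): Z must equal 6, so Z=6.
Step 7. [col 5: T + V ≡ S (mod 10)] several values work for V in column 5 (T + V ≡ S (mod 10), carry-in 0); try V=9, so V=9.
Step 8. [col 5: T + V ≡ S (mod 10)] from column 5 (T=1, V=9, carry-in 0, digits 1,2,5,6,7,8,9 already taken and all letters distinct): S must equal 0. So S=0.

Answer: G=8, H=5, L=2, O=7, S=0, T=1, V=9, Z=6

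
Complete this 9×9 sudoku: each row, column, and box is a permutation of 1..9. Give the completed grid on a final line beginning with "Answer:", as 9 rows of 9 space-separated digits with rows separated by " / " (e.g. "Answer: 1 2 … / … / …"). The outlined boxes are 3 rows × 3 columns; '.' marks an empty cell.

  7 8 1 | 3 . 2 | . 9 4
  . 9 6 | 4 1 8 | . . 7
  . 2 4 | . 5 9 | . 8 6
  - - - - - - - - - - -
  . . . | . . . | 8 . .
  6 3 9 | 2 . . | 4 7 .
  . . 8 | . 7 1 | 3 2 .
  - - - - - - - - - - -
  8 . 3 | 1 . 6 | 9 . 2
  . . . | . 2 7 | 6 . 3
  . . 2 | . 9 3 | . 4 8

Step 1. [r8c3∈{5}] r8c3 is down to just 5, so r8c3=5.
Step 2. [r9c1∈{1}] r9c1's peers cover all but 1. So r9c1=1.
Step 3. [r4c2∈{1,4,5,7}] in col 2, 1 fits only at r4c2. So r4c2=1.
Step 4. [r2c1∈{3,5}] r2c1 is the only open cell in box 1 admitting 5, so r2c1=5.
Step 5. [r5c6∈{5}] r5c6 is down to just 5 ⇒ r5c6=5.
Step 6. [r6c1∈{4}] r6c1 is down to just 4. So r6c1=4.
Step 7. [r6c4∈{6,9}] row 6 places 6 nowhere but r6c4. So r6c4=6.
Step 8. [r9c7∈{5,7}] in col 7, 7 fits only at r9c7. So r9c7=7.
Step 9. [r7c5∈{4}] only 4 remains possible at r7c5, so r7c5=4.
Step 10. [r6c9∈{5,9}] 9 has one home in row 6: r6c9. So r6c9=9.
Step 11. [r7c8∈{5}] r7c8's peers cover all but 5. So r7c8=5.
Step 12. [r3c7∈{1}] nothing but 1 survives at r3c7, so r3c7=1.
Step 13. [r5c9∈{1}] r5c9's peers cover all but 1, so r5c9=1.
Step 14. [r2c7∈{2}] r2c7 has the single candidate 2, so r2c7=2.
Step 15. [r4c1∈{2}] r4c1 has the single candidate 2, so r4c1=2.
Step 16. [r9c4∈{5}] only 5 remains possible at r9c4. So r9c4=5.
Step 17. [r4c6∈{4}] r4c6 is down to just 4. So r4c6=4.
Step 18. [r8c1∈{9}] only 9 remains possible at r8c1, so r8c1=9.
Step 19. [r6c2∈{5}] nothing but 5 survives at r6c2. So r6c2=5.
Step 20. [r8c2∈{4}] nothing but 4 survives at r8c2 ⇒ r8c2=4.
Step 21. [r4c9∈{5}] only 5 remains possible at r4c9, so r4c9=5.
Step 22. [r2c8∈{3}] r2c8 is down to just 3. So r2c8=3.
Step 23. [r4c5∈{3}] nothing but 3 survives at r4c5, so r4c5=3.
Step 24. [r4c4∈{9}] r4c4 is down to just 9 ⇒ r4c4=9.
Step 25. [r1c7∈{5}] r1c7 is down to just 5 ⇒ r1c7=5.
Step 26. [r1c5∈{6}] r1c5 is down to just 6. So r1c5=6.
Step 27. [r3c1∈{3}] nothing but 3 survives at r3c1 ⇒ r3c1=3.
Step 28. [r4c3∈{7}] r4c3 has the single candidate 7. So r4c3=7.
Step 29. [r9c2∈{6}] r9c2 has the single candidate 6, so r9c2=6.
Step 30. [r4c8∈{6}] r4c8 has the single candidate 6. So r4c8=6.
Step 31. [r7c2∈{7}] nothing but 7 survives at r7c2. So r7c2=7.
Step 32. [r3c4∈{7}] r3c4 has the single candidate 7 ⇒ r3c4=7.
Step 33. [r8c8∈{1}] r8c8 is down to just 1 ⇒ r8c8=1.
Step 34. [r8c4∈{8}] only 8 remains possible at r8c4. So r8c4=8.
Step 35. [r5c5∈{8}] r5c5 is down to just 8, so r5c5=8.

Answer: 7 8 1 3 6 2 5 9 4 / 5 9 6 4 1 8 2 3 7 / 3 2 4 7 5 9 1 8 6 / 2 1 7 9 3 4 8 6 5 / 6 3 9 2 8 5 4 7 1 / 4 5 8 6 7 1 3 2 9 / 8 7 3 1 4 6 9 5 2 / 9 4 5 8 2 7 6 1 3 / 1 6 2 5 9 3 7 4 8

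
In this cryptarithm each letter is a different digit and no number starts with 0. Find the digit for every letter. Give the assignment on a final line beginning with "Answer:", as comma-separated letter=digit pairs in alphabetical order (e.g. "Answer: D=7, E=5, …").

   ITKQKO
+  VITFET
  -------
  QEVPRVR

Step 1. [col 1: O + T ≡ R (mod 10)] column 1 (O + T ≡ R (mod 10), carry-in 0) doesn't pin O yet; pick O=8 and continue, so O=8.
Step 2. [col 1: O + T ≡ R (mod 10)] R=5 is one option consistent with column 1 (O + T ≡ R (mod 10), carry-in 0) — take it, so R=5.
Step 3. [col 1: O + T ≡ R (mod 10)] column 1 reads O+T+carry(0)=R with O=8, R=5; with digits 5,8 already taken and all letters distinct, the only value for T is 7. So T=7.
Step 4. [col 2: K + E ≡ V (mod 10)] column 2 (K + E ≡ V (mod 10), carry-in 1) doesn't pin E yet; pick E=0 and continue. So E=0.
Step 5. [col 2: K + E ≡ V (mod 10)] several values work for K in column 2 (K + E ≡ V (mod 10), carry-in 1); try K=2 ⇒ K=2.
Step 6. [Q] the sum has 7 digits but both addends have 6; that extra leading digit Q is the final carry, namely 1, so Q=1.
Step 7. [col 2: K + E ≡ V (mod 10)] in column 2 we have K+E≡V with carry-in 1; given K=2, E=0 and digits 0,1,2,5,7,8 already taken and all letters distinct, that pins V to 3. So V=3.
Step 8. [col 3: Q + F ≡ R (mod 10)] in column 3 we have Q+F≡R with carry-in 0; given Q=1, R=5 and digits 0,1,2,3,5,7,8 already taken and all letters distinct, that pins F to 4. So F=4.
Step 9. [col 4: K + T ≡ P (mod 10)] from column 4 (K=2, T=7, carry-in 0, digits 0,1,2,3,4,5,7,8 already taken and all letters distinct): P must equal 9 ⇒ P=9.
Step 10. [col 5: T + I ≡ V (mod 10)] from column 5 (T=7, V=3, carry-in 0, digits 0,1,2,3,4,5,7,8,9 already taken and all letters distinct): I must equal 6, so I=6.

Answer: E=0, F=4, I=6, K=2, O=8, P=9, Q=1, R=5, T=7, V=3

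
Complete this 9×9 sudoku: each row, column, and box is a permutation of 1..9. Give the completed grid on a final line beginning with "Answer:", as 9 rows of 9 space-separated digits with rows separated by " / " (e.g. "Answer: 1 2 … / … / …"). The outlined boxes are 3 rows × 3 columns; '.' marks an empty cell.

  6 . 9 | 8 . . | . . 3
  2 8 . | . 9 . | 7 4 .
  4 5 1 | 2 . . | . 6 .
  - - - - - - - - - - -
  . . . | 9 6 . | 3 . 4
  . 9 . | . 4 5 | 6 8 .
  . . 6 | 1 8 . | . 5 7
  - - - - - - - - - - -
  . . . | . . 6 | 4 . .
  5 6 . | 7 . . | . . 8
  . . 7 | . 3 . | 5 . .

Step 1. [r4c6∈{2,7}] across box 5, 7 lands solely at r4c6 ⇒ r4c6=7.
Step 2. [r6c6∈{2,3}] 2 has one home in box 5: r6c6. So r6c6=2.
Step 3. [r2c3∈{3}] r2c3 has the single candidate 3. So r2c3=3.
Step 4. [r5c3∈{2}] r5c3 is down to just 2 ⇒ r5c3=2.
Step 5. [r5c9∈{1}] r5c9's peers cover all but 1. So r5c9=1.
Step 6. [r4c8∈{2}] r4c8 is down to just 2 ⇒ r4c8=2.
Step 7. [r1c8∈{1}] nothing but 1 survives at r1c8, so r1c8=1.
Step 8. [r9c8∈{9}] nothing but 9 survives at r9c8 ⇒ r9c8=9.
Step 9. [r7c9∈{2}] r7c9 is down to just 2 ⇒ r7c9=2.
Step 10. [r7c3∈{8}] nothing but 8 survives at r7c3, so r7c3=8.
Step 11. [r9c1∈{1}] r9c1's peers cover all but 1, so r9c1=1.
Step 12. [r7c2∈{3}] only 3 remains possible at r7c2 ⇒ r7c2=3.
Step 13. [r9c4∈{4}] r9c4 has the single candidate 4, so r9c4=4.
Step 14. [r7c5∈{1,5}] r7c5 is the only open cell in row 7 admitting 1 ⇒ r7c5=1.
Step 15. [r1c5∈{5,7}] 5 has one home in row 1: r1c5 ⇒ r1c5=5.
Step 16. [r5c1∈{3,7}] 7 has one home in row 5: r5c1. So r5c1=7.
Step 17. [r3c7∈{8,9}] across row 3, 8 lands solely at r3c7. So r3c7=8.
Step 18. [r1c7∈{2}] only 2 remains possible at r1c7. So r1c7=2.
Step 19. [r6c1∈{3}] nothing but 3 survives at r6c1. So r6c1=3.
Step 20. [r9c9∈{6}] r9c9 is down to just 6. So r9c9=6.
Step 21. [r3c9∈{9}] only 9 remains possible at r3c9. So r3c9=9.
Step 22. [r9c2∈{2}] nothing but 2 survives at r9c2, so r9c2=2.
Step 23. [r8c3∈{4}] r8c3's peers cover all but 4 ⇒ r8c3=4.
Step 24. [r5c4∈{3}] r5c4's peers cover all but 3 ⇒ r5c4=3.
Step 25. [r4c3∈{5}] r4c3 has the single candidate 5. So r4c3=5.
Step 26. [r1c2∈{7}] r1c2 has the single candidate 7 ⇒ r1c2=7.
Step 27. [r7c4∈{5}] nothing but 5 survives at r7c4, so r7c4=5.
Step 28. [r2c6∈{1}] r2c6 has the single candidate 1 ⇒ r2c6=1.
Step 29. [r8c6∈{9}] r8c6's peers cover all but 9, so r8c6=9.
Step 30. [r8c8∈{3}] r8c8 is down to just 3, so r8c8=3.
Step 31. [r3c5∈{7}] r3c5 is down to just 7 ⇒ r3c5=7.
Step 32. [r1c6∈{4}] nothing but 4 survives at r1c6, so r1c6=4.
Step 33. [r8c5∈{2}] r8c5 is down to just 2. So r8c5=2.
Step 34. [r7c1∈{9}] nothing but 9 survives at r7c1, so r7c1=9.
Step 35. [r4c2∈{1}] r4c2's peers cover all but 1 ⇒ r4c2=1.
Step 36. [r6c7∈{9}] r6c7 is down to just 9. So r6c7=9.
Step 37. [r3c6∈{3}] only 3 remains possible at r3c6 ⇒ r3c6=3.
Step 38. [r8c7∈{1}] r8c7's peers cover all but 1, so r8c7=1.
Step 39. [r2c9∈{5}] only 5 remains possible at r2c9 ⇒ r2c9=5.
Step 40. [r6c2∈{4}] r6c2 has the single candidate 4. So r6c2=4.
Step 41. [r4c1∈{8}] r4c1 is down to just 8 ⇒ r4c1=8.
Step 42. [r7c8∈{7}] r7c8 is down to just 7. So r7c8=7.
Step 43. [r2c4∈{6}] r2c4 has the single candidate 6 ⇒ r2c4=6.
Step 44. [r9c6∈{8}] r9c6's peers cover all but 8, so r9c6=8.

Answer: 6 7 9 8 5 4 2 1 3 / 2 8 3 6 9 1 7 4 5 / 4 5 1 2 7 3 8 6 9 / 8 1 5 9 6 7 3 2 4 / 7 9 2 3 4 5 6 8 1 / 3 4 6 1 8 2 9 5 7 / 9 3 8 5 1 6 4 7 2 / 5 6 4 7 2 9 1 3 8 / 1 2 7 4 3 8 5 9 6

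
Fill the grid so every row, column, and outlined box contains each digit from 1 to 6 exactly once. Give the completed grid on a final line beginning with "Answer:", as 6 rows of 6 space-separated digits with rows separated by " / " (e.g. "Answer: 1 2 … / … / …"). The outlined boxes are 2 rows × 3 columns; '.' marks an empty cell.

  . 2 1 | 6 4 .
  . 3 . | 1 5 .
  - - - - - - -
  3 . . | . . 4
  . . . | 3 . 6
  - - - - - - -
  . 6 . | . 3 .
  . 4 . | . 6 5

Step 1. [r6c4∈{2}] nothing but 2 survives at r6c4. So r6c4=2.
Step 2. [r3c3∈{2,5,6}] 6 has one home in row 3: r3c3 ⇒ r3c3=6.
Step 3. [r6c1∈{1}] r6c1 is down to just 1 ⇒ r6c1=1.
Step 4. [r1c1∈{5}] r1c1's peers cover all but 5, so r1c1=5.
Step 5. [r2c3∈{4}] r2c3 is down to just 4 ⇒ r2c3=4.
Step 6. [r5c1∈{2}] r5c1 is down to just 2, so r5c1=2.
Step 7. [r3c5∈{1,2}] across row 3, 2 lands solely at r3c5. So r3c5=2.
Step 8. [r3c2∈{1,5}] row 3 places 1 nowhere but r3c2. So r3c2=1.
Step 9. [r5c3∈{5}] r5c3's peers cover all but 5 ⇒ r5c3=5.
Step 10. [r3c4∈{5}] only 5 remains possible at r3c4, so r3c4=5.
Step 11. [r4c5∈{1}] r4c5 is down to just 1 ⇒ r4c5=1.
Step 12. [r1c6∈{3}] only 3 remains possible at r1c6. So r1c6=3.
Step 13. [r4c3∈{2}] r4c3 is down to just 2. So r4c3=2.
Step 14. [r5c4∈{4}] only 4 remains possible at r5c4 ⇒ r5c4=4.
Step 15. [r6c3∈{3}] r6c3 is down to just 3 ⇒ r6c3=3.
Step 16. [r4c1∈{4}] r4c1 is down to just 4. So r4c1=4.
Step 17. [r4c2∈{5}] nothing but 5 survives at r4c2 ⇒ r4c2=5.
Step 18. [r2c1∈{6}] nothing but 6 survives at r2c1 ⇒ r2c1=6.
Step 19. [r2c6∈{2}] r2c6's peers cover all but 2, so r2c6=2.
Step 20. [r5c6∈{1}] r5c6 is down to just 1, so r5c6=1.

Answer: 5 2 1 6 4 3 / 6 3 4 1 5 2 / 3 1 6 5 2 4 / 4 5 2 3 1 6 / 2 6 5 4 3 1 / 1 4 3 2 6 5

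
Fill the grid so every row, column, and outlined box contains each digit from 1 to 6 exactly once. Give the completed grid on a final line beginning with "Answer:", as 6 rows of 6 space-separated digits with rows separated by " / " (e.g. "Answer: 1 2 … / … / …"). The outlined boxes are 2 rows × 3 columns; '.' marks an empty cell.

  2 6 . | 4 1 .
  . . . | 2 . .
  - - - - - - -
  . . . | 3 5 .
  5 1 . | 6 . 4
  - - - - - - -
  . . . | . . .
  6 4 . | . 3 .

Step 1. [r4c3∈{2,3}] row 4 places 3 nowhere but r4c3 ⇒ r4c3=3.
Step 2. [r1c3∈{5}] r1c3 is down to just 5, so r1c3=5.
Step 3. [r2c6∈{3,5,6}] r2c6 is the only open cell in row 2 admitting 5. So r2c6=5.
Step 4. [r5c2∈{2,3,5}] r5c2 is the only open cell in col 2 admitting 5 ⇒ r5c2=5.
Step 5. [r5c4∈{1}] nothing but 1 survives at r5c4, so r5c4=1.
Step 6. [r5c3∈{2}] nothing but 2 survives at r5c3, so r5c3=2.
Step 7. [r2c1∈{1,3,4}] 1 has one home in col 1: r2c1, so r2c1=1.
Step 8. [r2c3∈{4}] r2c3 has the single candidate 4 ⇒ r2c3=4.
Step 9. [r3c6∈{1,2}] row 3 places 1 nowhere but r3c6, so r3c6=1.
Step 10. [r5c5∈{4,6}] across row 5, 4 lands solely at r5c5, so r5c5=4.
Step 11. [r4c5∈{2}] r4c5 has the single candidate 2 ⇒ r4c5=2.
Step 12. [r2c5∈{6}] nothing but 6 survives at r2c5, so r2c5=6.
Step 13. [r3c3∈{6}] nothing but 6 survives at r3c3 ⇒ r3c3=6.
Step 14. [r3c2∈{2}] r3c2 has the single candidate 2. So r3c2=2.
Step 15. [r5c6∈{6}] r5c6 has the single candidate 6 ⇒ r5c6=6.
Step 16. [r6c3∈{1}] r6c3 is down to just 1. So r6c3=1.
Step 17. [r2c2∈{3}] only 3 remains possible at r2c2. So r2c2=3.
Step 18. [r1c6∈{3}] nothing but 3 survives at r1c6 ⇒ r1c6=3.
Step 19. [r3c1∈{4}] r3c1 is down to just 4 ⇒ r3c1=4.
Step 20. [r6c6∈{2}] r6c6 is down to just 2, so r6c6=2.
Step 21. [r5c1∈{3}] only 3 remains possible at r5c1. So r5c1=3.
Step 22. [r6c4∈{5}] r6c4 has the single candidate 5. So r6c4=5.

Answer: 2 6 5 4 1 3 / 1 3 4 2 6 5 / 4 2 6 3 5 1 / 5 1 3 6 2 4 / 3 5 2 1 4 6 / 6 4 1 5 3 2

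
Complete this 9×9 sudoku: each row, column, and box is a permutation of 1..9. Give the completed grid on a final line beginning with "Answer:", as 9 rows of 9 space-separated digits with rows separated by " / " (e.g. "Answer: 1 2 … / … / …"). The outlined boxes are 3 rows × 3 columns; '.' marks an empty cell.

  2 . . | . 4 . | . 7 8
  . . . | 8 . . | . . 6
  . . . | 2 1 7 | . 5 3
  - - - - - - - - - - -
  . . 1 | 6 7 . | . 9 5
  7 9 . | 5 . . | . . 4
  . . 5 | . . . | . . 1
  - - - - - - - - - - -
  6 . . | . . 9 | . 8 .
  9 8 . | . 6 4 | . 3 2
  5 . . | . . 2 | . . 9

Step 1. [r6c7∈{2,3,6,7,8}] r6c7 is the only open cell in row 6 admitting 7 ⇒ r6c7=7.
Step 2. [r2c1∈{1,3,4}] col 1 places 1 nowhere but r2c1, so r2c1=1.
Step 3. [r9c8∈{1,4,6}] in col 8, 1 fits only at r9c8. So r9c8=1.
Step 4. [r8c3∈{7}] r8c3 has the single candidate 7 ⇒ r8c3=7.
Step 5. [r2c8∈{2,4}] r2c8 is the only open cell in col 8 admitting 4. So r2c8=4.
Step 6. [r6c4∈{3,4,9}] in col 4, 4 fits only at r6c4 ⇒ r6c4=4.
Step 7. [r1c6∈{3,5,6}] across col 6, 6 lands solely at r1c6, so r1c6=6.
Step 8. [r6c5∈{2,3,8,9}] 9 has one home in row 6: r6c5 ⇒ r6c5=9.
Step 9. [r5c5∈{2,3,8}] across col 5, 2 lands solely at r5c5. So r5c5=2.
Step 10. [r7c2∈{1,2,3,4}] col 2 places 1 nowhere but r7c2, so r7c2=1.
Step 11. [r7c5∈{3,5}] 5 has one home in box 8: r7c5 ⇒ r7c5=5.
Step 12. [r2c5∈{3}] nothing but 3 survives at r2c5, so r2c5=3.
Step 13. [r2c3∈{9}] nothing but 9 survives at r2c3, so r2c3=9.
Step 14. [r1c3∈{3}] only 3 remains possible at r1c3. So r1c3=3.
Step 15. [r9c2∈{3,4}] across box 7, 3 lands solely at r9c2, so r9c2=3.
Step 16. [r6c8∈{2,6}] across col 8, 2 lands solely at r6c8, so r6c8=2.
Step 17. [r9c3∈{4}] r9c3 has the single candidate 4. So r9c3=4.
Step 18. [r5c8∈{6}] r5c8 is down to just 6. So r5c8=6.
Step 19. [r5c3∈{8}] nothing but 8 survives at r5c3, so r5c3=8.
Step 20. [r6c6∈{3,8}] across row 6, 8 lands solely at r6c6, so r6c6=8.
Step 21. [r4c6∈{3}] r4c6's peers cover all but 3. So r4c6=3.
Step 22. [r4c1∈{4}] r4c1's peers cover all but 4 ⇒ r4c1=4.
Step 23. [r6c2∈{6}] r6c2 has the single candidate 6, so r6c2=6.
Step 24. [r7c9∈{7}] r7c9 is down to just 7 ⇒ r7c9=7.
Step 25. [r1c4∈{9}] nothing but 9 survives at r1c4. So r1c4=9.
Step 26. [r2c2∈{5,7}] across row 2, 7 lands solely at r2c2 ⇒ r2c2=7.
Step 27. [r1c2∈{5}] only 5 remains possible at r1c2, so r1c2=5.
Step 28. [r6c1∈{3}] r6c1's peers cover all but 3, so r6c1=3.
Step 29. [r7c3∈{2}] r7c3 has the single candidate 2 ⇒ r7c3=2.
Step 30. [r3c7∈{9}] only 9 remains possible at r3c7, so r3c7=9.
Step 31. [r8c4∈{1}] nothing but 1 survives at r8c4. So r8c4=1.
Step 32. [r9c7∈{6}] r9c7 is down to just 6, so r9c7=6.
Step 33. [r7c4∈{3}] r7c4's peers cover all but 3 ⇒ r7c4=3.
Step 34. [r5c7∈{3}] r5c7 has the single candidate 3 ⇒ r5c7=3.
Step 35. [r4c7∈{8}] nothing but 8 survives at r4c7, so r4c7=8.
Step 36. [r3c2∈{4}] only 4 remains possible at r3c2. So r3c2=4.
Step 37. [r3c1∈{8}] r3c1's peers cover all but 8, so r3c1=8.
Step 38. [r9c5∈{8}] r9c5 is down to just 8, so r9c5=8.
Step 39. [r2c6∈{5}] nothing but 5 survives at r2c6 ⇒ r2c6=5.
Step 40. [r1c7∈{1}] r1c7 has the single candidate 1 ⇒ r1c7=1.
Step 41. [r5c6∈{1}] nothing but 1 survives at r5c6. So r5c6=1.
Step 42. [r4c2∈{2}] only 2 remains possible at r4c2. So r4c2=2.
Step 43. [r9c4∈{7}] nothing but 7 survives at r9c4 ⇒ r9c4=7.
Step 44. [r2c7∈{2}] nothing but 2 survives at r2c7 ⇒ r2c7=2.
Step 45. [r8c7∈{5}] r8c7 has the single candidate 5. So r8c7=5.
Step 46. [r3c3∈{6}] only 6 remains possible at r3c3 ⇒ r3c3=6.
Step 47. [r7c7∈{4}] r7c7's peers cover all but 4. So r7c7=4.

Answer: 2 5 3 9 4 6 1 7 8 / 1 7 9 8 3 5 2 4 6 / 8 4 6 2 1 7 9 5 3 / 4 2 1 6 7 3 8 9 5 / 7 9 8 5 2 1 3 6 4 / 3 6 5 4 9 8 7 2 1 / 6 1 2 3 5 9 4 8 7 / 9 8 7 1 6 4 5 3 2 / 5 3 4 7 8 2 6 1 9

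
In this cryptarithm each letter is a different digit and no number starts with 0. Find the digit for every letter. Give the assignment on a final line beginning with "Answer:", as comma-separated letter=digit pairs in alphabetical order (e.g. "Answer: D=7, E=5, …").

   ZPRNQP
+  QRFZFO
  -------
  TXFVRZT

Step 1. [col 1: P + O ≡ T (mod 10)] several values work for P in column 1 (P + O ≡ T (mod 10), carry-in 0); try P=7. So P=7.
Step 2. [col 1: P + O ≡ T (mod 10)] O=4 is one option consistent with column 1 (P + O ≡ T (mod 10), carry-in 0) — take it. So O=4.
Step 3. [col 1: P + O ≡ T (mod 10)] in column 1 we have P+O≡T with carry-in 0; given P=7, O=4 and digits 4,7 already taken and all letters distinct, that pins T to 1. So T=1.
Step 4. [col 2: Q + F ≡ Z (mod 10)] Z=6 is one option consistent with column 2 (Q + F ≡ Z (mod 10), carry-in 1) — take it, so Z=6.
Step 5. [col 2: Q + F ≡ Z (mod 10)] several values work for Q in column 2 (Q + F ≡ Z (mod 10), carry-in 1); try Q=3 ⇒ Q=3.
Step 6. [col 2: Q + F ≡ Z (mod 10)] from column 2 (Q=3, Z=6, carry-in 1, digits 1,3,4,6,7 already taken and all letters distinct): F must equal 2, so F=2.
Step 7. [col 3: N + Z ≡ R (mod 10)] column 3: given Z=6, carry-in 0, and digits 1,2,3,4,6,7 already taken and all letters distinct, N+Z≡R (mod 10) forces R=5, so R=5.
Step 8. [col 3: N + Z ≡ R (mod 10)] in column 3 we have N+Z≡R with carry-in 0; given Z=6, R=5 and digits 1,2,3,4,5,6,7 already taken and all letters distinct, that pins N to 9. So N=9.
Step 9. [col 4: R + F ≡ V (mod 10)] from column 4 (R=5, F=2, carry-in 1, digits 1,2,3,4,5,6,7,9 already taken and all letters distinct): V must equal 8. So V=8.
Step 10. [col 6: Z + Q ≡ X (mod 10)] in column 6 we have Z+Q≡X with carry-in 1; given Z=6, Q=3 and digits 1,2,3,4,5,6,7,8,9 already taken and all letters distinct, that pins X to 0. So X=0.

Answer: F=2, N=9, O=4, P=7, Q=3, R=5, T=1, V=8, X=0, Z=6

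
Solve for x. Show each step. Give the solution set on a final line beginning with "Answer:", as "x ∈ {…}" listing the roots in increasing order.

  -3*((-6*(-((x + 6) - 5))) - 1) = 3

Step 1. [-3*((-6*(-((x + 6) - 5))) - 1) = 3] leading coefficient -3: divide by -3, so div: (-6*(-((x + 6) - 5))) - 1 = -1.
Step 2. [(-6*(-((x + 6) - 5))) - 1 = -1] the outer -1 inverts by adding 1, so sub: -6*(-((x + 6) - 5)) = 0.
Step 3. [-6*(-((x + 6) - 5)) = 0] leading coefficient -6: divide by -6 ⇒ div: -((x + 6) - 5) = 0.
Step 4. [-((x + 6) - 5) = 0] flip signs both sides, so neg: (x + 6) - 5 = 0.
Step 5. [(x + 6) - 5 = 0] add 5: x sits inside (… - 5) ⇒ sub: x + 6 = 5.
Step 6. [x + 6 = 5] the outer +6 inverts by subtracting 6, so sub: x = -1.

Answer: x ∈ {-1}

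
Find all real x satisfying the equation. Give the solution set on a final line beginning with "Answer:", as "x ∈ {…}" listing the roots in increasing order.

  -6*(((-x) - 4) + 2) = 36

Step 1. [-6*(((-x) - 4) + 2) = 36] leading coefficient -6: divide by -6, so div: ((-x) - 4) + 2 = -6.
Step 2. [((-x) - 4) + 2 = -6] +2 is outermost — subtract 2 both sides. So sub: (-x) - 4 = -8.
Step 3. [(-x) - 4 = -8] add 4: x sits inside (… - 4) ⇒ sub: -x = -4.
Step 4. [-x = -4] flip signs both sides. So neg: x = 4.

Answer: x ∈ {4}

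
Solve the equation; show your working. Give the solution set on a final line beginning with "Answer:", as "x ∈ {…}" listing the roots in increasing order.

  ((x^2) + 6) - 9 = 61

Step 1. [((x^2) + 6) - 9 = 61] the outer -9 inverts by adding 9, so sub: (x^2) + 6 = 70.
Step 2. [(x^2) + 6 = 70] +6 is outermost — subtract 6 both sides. So sub: x^2 = 64.
Step 3. [x^2 = 64] 64 ≥ 0, LHS is (·)² — take ±√. So sqrt: x = 8 or -8.

Answer: x ∈ {-8, 8}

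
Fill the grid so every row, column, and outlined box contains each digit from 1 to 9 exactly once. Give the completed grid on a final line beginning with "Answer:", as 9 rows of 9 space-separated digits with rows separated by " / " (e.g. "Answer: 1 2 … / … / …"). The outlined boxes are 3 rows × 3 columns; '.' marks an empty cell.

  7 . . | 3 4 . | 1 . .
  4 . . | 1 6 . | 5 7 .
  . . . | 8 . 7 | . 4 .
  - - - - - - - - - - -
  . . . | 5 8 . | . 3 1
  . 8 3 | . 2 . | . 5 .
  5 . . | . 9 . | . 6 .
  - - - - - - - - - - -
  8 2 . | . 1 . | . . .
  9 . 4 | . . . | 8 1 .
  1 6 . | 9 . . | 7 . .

Step 1. [r9c3∈{5}] nothing but 5 survives at r9c3 ⇒ r9c3=5.
Step 2. [r8c2∈{3,7}] across box 7, 3 lands solely at r8c2, so r8c2=3.
Step 3. [r2c2∈{9}] only 9 remains possible at r2c2, so r2c2=9.
Step 4. [r2c9∈{2,3,8}] row 2 places 3 nowhere but r2c9, so r2c9=3.
Step 5. [r5c1∈{6}] only 6 remains possible at r5c1 ⇒ r5c1=6.
Step 6. [r8c4∈{2,6,7}] col 4 places 2 nowhere but r8c4, so r8c4=2.
Step 7. [r7c4∈{4,6,7}] in col 4, 6 fits only at r7c4. So r7c4=6.
Step 8. [r3c7∈{2,6,9}] across col 7, 6 lands solely at r3c7 ⇒ r3c7=6.
Step 9. [r3c9∈{2,9}] row 3 places 9 nowhere but r3c9, so r3c9=9.
Step 10. [r8c6∈{5}] r8c6's peers cover all but 5 ⇒ r8c6=5.
Step 11. [r6c6∈{1,3,4}] r6c6 is the only open cell in row 6 admitting 3. So r6c6=3.
Step 12. [r7c6∈{4}] only 4 remains possible at r7c6. So r7c6=4.
Step 13. [r4c1∈{2}] r4c1's peers cover all but 2. So r4c1=2.
Step 14. [r6c9∈{2,4,7,8}] in row 6, 8 fits only at r6c9, so r6c9=8.
Step 15. [r1c9∈{2}] r1c9 is down to just 2 ⇒ r1c9=2.
Step 16. [r5c7∈{4,9}] 9 has one home in row 5: r5c7, so r5c7=9.
Step 17. [r4c7∈{4}] r4c7 has the single candidate 4 ⇒ r4c7=4.
Step 18. [r6c2∈{1,4,7}] col 2 places 4 nowhere but r6c2 ⇒ r6c2=4.
Step 19. [r4c2∈{7}] r4c2's peers cover all but 7, so r4c2=7.
Step 20. [r3c2∈{1,5}] 1 has one home in col 2: r3c2 ⇒ r3c2=1.
Step 21. [r2c3∈{2,8}] row 2 places 8 nowhere but r2c3, so r2c3=8.
Step 22. [r6c4∈{7}] r6c4 is down to just 7, so r6c4=7.
Step 23. [r3c3∈{2}] nothing but 2 survives at r3c3, so r3c3=2.
Step 24. [r9c5∈{3}] nothing but 3 survives at r9c5 ⇒ r9c5=3.
Step 25. [r7c7∈{3}] r7c7 has the single candidate 3, so r7c7=3.
Step 26. [r3c1∈{3}] nothing but 3 survives at r3c1, so r3c1=3.
Step 27. [r4c6∈{6}] nothing but 6 survives at r4c6, so r4c6=6.
Step 28. [r1c2∈{5}] r1c2's peers cover all but 5, so r1c2=5.
Step 29. [r7c9∈{5}] r7c9 has the single candidate 5 ⇒ r7c9=5.
Step 30. [r5c6∈{1}] r5c6's peers cover all but 1, so r5c6=1.
Step 31. [r8c5∈{7}] nothing but 7 survives at r8c5, so r8c5=7.
Step 32. [r6c3∈{1}] r6c3 is down to just 1. So r6c3=1.
Step 33. [r1c8∈{8}] r1c8's peers cover all but 8 ⇒ r1c8=8.
Step 34. [r1c6∈{9}] r1c6 has the single candidate 9 ⇒ r1c6=9.
Step 35. [r8c9∈{6}] r8c9 has the single candidate 6 ⇒ r8c9=6.
Step 36. [r7c8∈{9}] r7c8's peers cover all but 9 ⇒ r7c8=9.
Step 37. [r5c4∈{4}] r5c4's peers cover all but 4 ⇒ r5c4=4.
Step 38. [r9c6∈{8}] nothing but 8 survives at r9c6 ⇒ r9c6=8.
Step 39. [r5c9∈{7}] nothing but 7 survives at r5c9, so r5c9=7.
Step 40. [r9c8∈{2}] nothing but 2 survives at r9c8 ⇒ r9c8=2.
Step 41. [r1c3∈{6}] only 6 remains possible at r1c3. So r1c3=6.
Step 42. [r4c3∈{9}] r4c3 is down to just 9. So r4c3=9.
Step 43. [r2c6∈{2}] r2c6 has the single candidate 2. So r2c6=2.
Step 44. [r7c3∈{7}] only 7 remains possible at r7c3 ⇒ r7c3=7.
Step 45. [r6c7∈{2}] nothing but 2 survives at r6c7 ⇒ r6c7=2.
Step 46. [r3c5∈{5}] r3c5 is down to just 5. So r3c5=5.
Step 47. [r9c9∈{4}] r9c9 is down to just 4, so r9c9=4.

Answer: 7 5 6 3 4 9 1 8 2 / 4 9 8 1 6 2 5 7 3 / 3 1 2 8 5 7 6 4 9 / 2 7 9 5 8 6 4 3 1 / 6 8 3 4 2 1 9 5 7 / 5 4 1 7 9 3 2 6 8 / 8 2 7 6 1 4 3 9 5 / 9 3 4 2 7 5 8 1 6 / 1 6 5 9 3 8 7 2 4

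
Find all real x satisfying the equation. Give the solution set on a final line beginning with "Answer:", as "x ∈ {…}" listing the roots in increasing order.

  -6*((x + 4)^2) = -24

Step 1. [-6*((x + 4)^2) = -24] -6 out front; divide by -6. So div: (x + 4)^2 = 4.
Step 2. [(x + 4)^2 = 4] 4 ≥ 0, LHS is (·)² — take ±√, so sqrt: x + 4 = 2 or -2.
Step 3. [x + 4 = 2 or -2] +4 is outermost — subtract 4 both sides, so sub: x = -2 or -6.

Answer: x ∈ {-6, -2}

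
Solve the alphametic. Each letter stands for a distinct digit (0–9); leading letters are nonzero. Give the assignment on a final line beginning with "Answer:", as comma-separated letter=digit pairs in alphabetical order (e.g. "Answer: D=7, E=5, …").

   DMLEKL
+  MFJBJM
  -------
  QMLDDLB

Step 1. [col 1: L + M ≡ B (mod 10)] no forcing yet in column 1 (carry-in 0); B=3 is free and consistent — try it ⇒ B=3.
Step 2. [col 1: L + M ≡ B (mod 10)] no forcing yet in column 1 (carry-in 0); L=5 is free and consistent — try it. So L=5.
Step 3. [col 1: L + M ≡ B (mod 10)] column 1: given L=5, B=3, carry-in 0, and digits 3,5 already taken and all letters distinct, L+M≡B (mod 10) forces M=8, so M=8.
Step 4. [col 2: K + J ≡ L (mod 10)] column 2 (K + J ≡ L (mod 10), carry-in 1) doesn't pin K yet; pick K=0 and continue. So K=0.
Step 5. [col 2: K + J ≡ L (mod 10)] from column 2 (K=0, L=5, carry-in 1, digits 0,3,5,8 already taken and all letters distinct): J must equal 4, so J=4.
Step 6. [col 3: E + B ≡ D (mod 10)] no forcing yet in column 3 (carry-in 0); E=6 is free and consistent — try it ⇒ E=6.
Step 7. [col 3: E + B ≡ D (mod 10)] in column 3 we have E+B≡D with carry-in 0; given E=6, B=3 and digits 0,3,4,5,6,8 already taken and all letters distinct, that pins D to 9. So D=9.
Step 8. [col 5: M + F ≡ L (mod 10)] column 5: given M=8, L=5, carry-in 0, and digits 0,3,4,5,6,8,9 already taken and all letters distinct, M+F≡L (mod 10) forces F=7 ⇒ F=7.
Step 9. [col 7: carry → Q] column 7: given nothing yet, carry-in 1, and digits 0,3,4,5,6,7,8,9 already taken and all letters distinct, ·+·≡Q (mod 10) forces Q=1, so Q=1.

Answer: B=3, D=9, E=6, F=7, J=4, K=0, L=5, M=8, Q=1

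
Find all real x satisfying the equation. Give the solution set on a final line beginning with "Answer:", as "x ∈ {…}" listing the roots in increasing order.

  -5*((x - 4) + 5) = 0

Step 1. [-5*((x - 4) + 5) = 0] LHS = -5·(…); ÷-5 both sides ⇒ div: (x - 4) + 5 = 0.
Step 2. [(x - 4) + 5 = 0] the outer +5 inverts by subtracting 5. So sub: x - 4 = -5.
Step 3. [x - 4 = -5] the outer -4 inverts by adding 4 ⇒ sub: x = -1.

Answer: x ∈ {-1}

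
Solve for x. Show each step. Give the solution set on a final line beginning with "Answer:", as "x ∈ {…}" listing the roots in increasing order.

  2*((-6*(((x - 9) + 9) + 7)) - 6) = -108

Step 1. [2*((-6*(((x - 9) + 9) + 7)) - 6) = -108] 2 out front; divide by 2. So div: (-6*(((x - 9) + 9) + 7)) - 6 = -54.
Step 2. [(-6*(((x - 9) + 9) + 7)) - 6 = -54] 6 comes off first (add 6), so sub: -6*(((x - 9) + 9) + 7) = -48.
Step 3. [-6*(((x - 9) + 9) + 7) = -48] -6 out front; divide by -6, so div: ((x - 9) + 9) + 7 = 8.
Step 4. [((x - 9) + 9) + 7 = 8] +7 is outermost — subtract 7 both sides. So sub: (x - 9) + 9 = 1.
Step 5. [(x - 9) + 9 = 1] +9 is outermost — subtract 9 both sides ⇒ sub: x - 9 = -8.
Step 6. [x - 9 = -8] the outer -9 inverts by adding 9, so sub: x = 1.

Answer: x ∈ {1}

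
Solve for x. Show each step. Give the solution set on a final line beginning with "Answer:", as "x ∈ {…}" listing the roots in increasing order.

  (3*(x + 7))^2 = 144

Step 1. [(3*(x + 7))^2 = 144] √ both sides: 144 ≥ 0 gives two branches. So sqrt: 3*(x + 7) = 12 or -12.
Step 2. [3*(x + 7) = 12 or -12] 3 out front; divide by 3. So div: x + 7 = 4 or -4.
Step 3. [x + 7 = 4 or -4] the outer +7 inverts by subtracting 7. So sub: x = -3 or -11.

Answer: x ∈ {-11, -3}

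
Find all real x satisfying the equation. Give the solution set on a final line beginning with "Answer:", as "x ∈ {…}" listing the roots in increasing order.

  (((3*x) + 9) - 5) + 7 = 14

Step 1. [(((3*x) + 9) - 5) + 7 = 14] 7 comes off first (subtract 7). So sub: ((3*x) + 9) - 5 = 7.
Step 2. [((3*x) + 9) - 5 = 7] -5 is outermost — add 5 both sides. So sub: (3*x) + 9 = 12.
Step 3. [(3*x) + 9 = 12] 3 divides every term; factor it out, so factor: x + 3 = 4.
Step 4. [x + 3 = 4] 3 comes off first (subtract 3) ⇒ sub: x = 1.

Answer: x ∈ {1}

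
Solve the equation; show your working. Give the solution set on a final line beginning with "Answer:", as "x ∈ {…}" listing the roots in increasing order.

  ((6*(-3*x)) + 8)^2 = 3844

Step 1. [((6*(-3*x)) + 8)^2 = 3844] √ both sides: 3844 ≥ 0 gives two branches. So sqrt: (6*(-3*x)) + 8 = 62 or -62.
Step 2. [(6*(-3*x)) + 8 = 62 or -62] +8 is outermost — subtract 8 both sides, so sub: 6*(-3*x) = 54 or -70.
Step 3. [6*(-3*x) = 54 or -70] LHS = 6·(…); ÷6 both sides, so div: -3*x = 9 or -35/3.
Step 4. [-3*x = 9 or -35/3] -3·(inner) — divide through by -3 ⇒ div: x = -3 or 35/9.

Answer: x ∈ {-3, 35/9}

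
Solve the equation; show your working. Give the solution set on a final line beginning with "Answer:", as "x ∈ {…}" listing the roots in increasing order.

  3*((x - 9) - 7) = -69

Step 1. [3*((x - 9) - 7) = -69] LHS = 3·(…); ÷3 both sides. So div: (x - 9) - 7 = -23.
Step 2. [(x - 9) - 7 = -23] -7 is outermost — add 7 both sides. So sub: x - 9 = -16.
Step 3. [x - 9 = -16] 9 comes off first (add 9), so sub: x = -7.

Answer: x ∈ {-7}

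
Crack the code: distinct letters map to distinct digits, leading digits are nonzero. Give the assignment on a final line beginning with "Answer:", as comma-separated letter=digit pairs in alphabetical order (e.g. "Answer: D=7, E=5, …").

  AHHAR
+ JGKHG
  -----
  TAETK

Step 1. [col 1: R + G ≡ K (mod 10)] several values work for R in column 1 (R + G ≡ K (mod 10), carry-in 0); try R=8 ⇒ R=8.
Step 2. [col 1: R + G ≡ K (mod 10)] column 1 (R + G ≡ K (mod 10), carry-in 0) doesn't pin K yet; pick K=4 and continue, so K=4.
Step 3. [col 1: R + G ≡ K (mod 10)] column 1: given R=8, K=4, carry-in 0, and digits 4,8 already taken and all letters distinct, R+G≡K (mod 10) forces G=6, so G=6.
Step 4. [col 2: A + H ≡ T (mod 10)] T=9 is one option consistent with column 2 (A + H ≡ T (mod 10), carry-in 1) — take it. So T=9.
Step 5. [col 2: A + H ≡ T (mod 10)] several values work for H in column 2 (A + H ≡ T (mod 10), carry-in 1); try H=1, so H=1.
Step 6. [col 2: A + H ≡ T (mod 10)] column 2: given H=1, T=9, carry-in 1, and digits 1,4,6,8,9 already taken and all letters distinct, A+H≡T (mod 10) forces A=7. So A=7.
Step 7. [col 3: H + K ≡ E (mod 10)] from column 3 (H=1, K=4, carry-in 0, digits 1,4,6,7,8,9 already taken and all letters distinct): E must equal 5, so E=5.
Step 8. [col 5: A + J ≡ T (mod 10)] in column 5 we have A+J≡T with carry-in 0; given A=7, T=9 and digits 1,4,5,6,7,8,9 already taken and all letters distinct, that pins J to 2, so J=2.

Answer: A=7, E=5, G=6, H=1, J=2, K=4, R=8, T=9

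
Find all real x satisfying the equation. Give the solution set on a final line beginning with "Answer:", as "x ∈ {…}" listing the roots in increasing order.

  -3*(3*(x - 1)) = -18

Step 1. [-3*(3*(x - 1)) = -18] -3 out front; divide by -3, so div: 3*(x - 1) = 6.
Step 2. [3*(x - 1) = 6] divide by the outer 3, so div: x - 1 = 2.
Step 3. [x - 1 = 2] peel the -1: add 1 from each side, so sub: x = 3.

Answer: x ∈ {3}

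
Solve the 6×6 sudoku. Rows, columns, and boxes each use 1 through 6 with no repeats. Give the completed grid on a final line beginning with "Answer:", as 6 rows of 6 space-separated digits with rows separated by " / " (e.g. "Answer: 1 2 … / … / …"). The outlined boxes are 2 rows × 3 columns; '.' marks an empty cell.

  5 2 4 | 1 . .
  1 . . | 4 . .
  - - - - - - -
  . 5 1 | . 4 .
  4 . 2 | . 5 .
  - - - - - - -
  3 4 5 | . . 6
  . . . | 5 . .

Step 1. [r1c6∈{3}] r1c6 has the single candidate 3. So r1c6=3.
Step 2. [r5c4∈{2}] r5c4 has the single candidate 2 ⇒ r5c4=2.
Step 3. [r4c2∈{3,6}] across box 3, 3 lands solely at r4c2 ⇒ r4c2=3.
Step 4. [r2c2∈{6}] only 6 remains possible at r2c2 ⇒ r2c2=6.
Step 5. [r3c1∈{6}] r3c1's peers cover all but 6, so r3c1=6.
Step 6. [r5c5∈{1}] only 1 remains possible at r5c5. So r5c5=1.
Step 7. [r2c6∈{2,5}] row 2 places 5 nowhere but r2c6. So r2c6=5.
Step 8. [r6c1∈{2}] r6c1's peers cover all but 2, so r6c1=2.
Step 9. [r3c4∈{3}] nothing but 3 survives at r3c4 ⇒ r3c4=3.
Step 10. [r2c5∈{2}] nothing but 2 survives at r2c5. So r2c5=2.
Step 11. [r1c5∈{6}] only 6 remains possible at r1c5 ⇒ r1c5=6.
Step 12. [r4c6∈{1}] nothing but 1 survives at r4c6. So r4c6=1.
Step 13. [r6c2∈{1}] r6c2's peers cover all but 1, so r6c2=1.
Step 14. [r2c3∈{3}] r2c3 is down to just 3, so r2c3=3.
Step 15. [r6c5∈{3}] nothing but 3 survives at r6c5 ⇒ r6c5=3.
Step 16. [r6c3∈{6}] r6c3's peers cover all but 6 ⇒ r6c3=6.
Step 17. [r4c4∈{6}] nothing but 6 survives at r4c4. So r4c4=6.
Step 18. [r6c6∈{4}] nothing but 4 survives at r6c6 ⇒ r6c6=4.
Step 19. [r3c6∈{2}] r3c6's peers cover all but 2, so r3c6=2.

Answer: 5 2 4 1 6 3 / 1 6 3 4 2 5 / 6 5 1 3 4 2 / 4 3 2 6 5 1 / 3 4 5 2 1 6 / 2 1 6 5 3 4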